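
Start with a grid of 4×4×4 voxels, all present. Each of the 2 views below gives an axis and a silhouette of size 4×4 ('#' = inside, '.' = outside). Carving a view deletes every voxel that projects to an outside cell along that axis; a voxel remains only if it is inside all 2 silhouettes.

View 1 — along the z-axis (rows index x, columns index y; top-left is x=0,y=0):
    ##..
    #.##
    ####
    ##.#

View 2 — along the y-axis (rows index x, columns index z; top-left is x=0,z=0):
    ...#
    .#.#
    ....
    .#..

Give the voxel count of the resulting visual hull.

start: 4×4×4 = 64 voxels
step 1: project along z, AND mask (12/16) → |grid| = 48
step 2: project along y, AND mask (4/16) → |grid| = 11

|visual hull| = 11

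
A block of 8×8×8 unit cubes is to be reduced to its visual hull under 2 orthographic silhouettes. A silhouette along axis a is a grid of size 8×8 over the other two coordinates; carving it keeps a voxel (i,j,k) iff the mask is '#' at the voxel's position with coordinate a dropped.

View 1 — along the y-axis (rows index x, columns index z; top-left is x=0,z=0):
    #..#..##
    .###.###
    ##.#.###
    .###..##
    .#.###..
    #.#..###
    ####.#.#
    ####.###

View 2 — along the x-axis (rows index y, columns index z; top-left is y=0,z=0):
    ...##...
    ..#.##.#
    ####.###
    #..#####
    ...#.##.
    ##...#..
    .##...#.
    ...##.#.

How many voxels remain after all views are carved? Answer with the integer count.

voxel count = 168

initial block: 8^3 = 512
after view 1 [y-axis, 43 of 64 cells solid] → remaining = 344
after view 2 [x-axis, 31 of 64 cells solid] → remaining = 168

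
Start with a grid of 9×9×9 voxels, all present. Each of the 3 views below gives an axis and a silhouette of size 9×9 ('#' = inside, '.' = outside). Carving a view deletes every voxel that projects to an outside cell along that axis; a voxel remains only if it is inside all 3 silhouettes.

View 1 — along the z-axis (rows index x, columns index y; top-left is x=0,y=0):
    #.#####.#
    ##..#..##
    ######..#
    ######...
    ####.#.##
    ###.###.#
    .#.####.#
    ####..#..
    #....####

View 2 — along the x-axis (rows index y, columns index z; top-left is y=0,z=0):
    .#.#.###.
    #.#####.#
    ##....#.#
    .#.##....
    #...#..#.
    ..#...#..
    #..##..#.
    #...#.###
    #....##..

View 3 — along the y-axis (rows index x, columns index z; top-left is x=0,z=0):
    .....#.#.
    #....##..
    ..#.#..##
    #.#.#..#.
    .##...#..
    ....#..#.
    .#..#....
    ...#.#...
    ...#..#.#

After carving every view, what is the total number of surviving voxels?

voxel count = 70

before carving: 729 voxels (9×9×9)
step 1: project along z, AND mask (55/81) → |grid| = 495
step 2: project along x, AND mask (36/81) → |grid| = 219
step 3: project along y, AND mask (25/81) → |grid| = 70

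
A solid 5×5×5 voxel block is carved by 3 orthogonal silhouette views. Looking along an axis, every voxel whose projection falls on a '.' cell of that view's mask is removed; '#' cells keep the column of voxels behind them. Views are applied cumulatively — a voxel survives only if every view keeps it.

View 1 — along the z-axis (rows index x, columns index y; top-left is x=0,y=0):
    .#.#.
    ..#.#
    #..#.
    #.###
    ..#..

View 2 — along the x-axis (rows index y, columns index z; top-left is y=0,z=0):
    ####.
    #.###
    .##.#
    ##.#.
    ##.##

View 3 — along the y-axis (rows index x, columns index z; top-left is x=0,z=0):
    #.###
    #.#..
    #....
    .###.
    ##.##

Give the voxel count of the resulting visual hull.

initial block: 5^3 = 125
step 1: project along z, AND mask (11/25) → |grid| = 55
step 2: project along x, AND mask (18/25) → |grid| = 38
step 3: project along y, AND mask (14/25) → |grid| = 21

21 voxels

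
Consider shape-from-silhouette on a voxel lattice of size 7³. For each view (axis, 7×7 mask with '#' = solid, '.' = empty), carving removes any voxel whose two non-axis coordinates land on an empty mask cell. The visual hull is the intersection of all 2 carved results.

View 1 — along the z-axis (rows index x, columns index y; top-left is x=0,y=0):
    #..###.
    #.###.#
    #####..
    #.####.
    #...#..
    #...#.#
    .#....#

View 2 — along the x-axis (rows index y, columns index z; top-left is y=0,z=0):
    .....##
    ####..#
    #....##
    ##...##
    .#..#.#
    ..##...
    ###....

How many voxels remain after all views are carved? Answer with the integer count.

start: 7×7×7 = 343 voxels
carve view 1 (along z, XY-mask fill 26/49): 182 voxels remain
carve view 2 (along x, YZ-mask fill 22/49): 78 voxels remain

voxel count = 78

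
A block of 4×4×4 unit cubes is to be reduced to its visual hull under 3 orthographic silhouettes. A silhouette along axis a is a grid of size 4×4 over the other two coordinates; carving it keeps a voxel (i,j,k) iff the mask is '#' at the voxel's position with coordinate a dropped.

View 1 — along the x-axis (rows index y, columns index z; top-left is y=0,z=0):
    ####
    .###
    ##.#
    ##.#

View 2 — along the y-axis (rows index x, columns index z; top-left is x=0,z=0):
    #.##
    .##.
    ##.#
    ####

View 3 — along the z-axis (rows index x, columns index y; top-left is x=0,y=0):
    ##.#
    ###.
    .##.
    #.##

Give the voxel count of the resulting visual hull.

27 voxels

initial block: 4^3 = 64
V1 x: intersect with YZ mask (13 set) -- 52 left
V2 y: intersect with XZ mask (12 set) -- 39 left
V3 z: intersect with XY mask (11 set) -- 27 left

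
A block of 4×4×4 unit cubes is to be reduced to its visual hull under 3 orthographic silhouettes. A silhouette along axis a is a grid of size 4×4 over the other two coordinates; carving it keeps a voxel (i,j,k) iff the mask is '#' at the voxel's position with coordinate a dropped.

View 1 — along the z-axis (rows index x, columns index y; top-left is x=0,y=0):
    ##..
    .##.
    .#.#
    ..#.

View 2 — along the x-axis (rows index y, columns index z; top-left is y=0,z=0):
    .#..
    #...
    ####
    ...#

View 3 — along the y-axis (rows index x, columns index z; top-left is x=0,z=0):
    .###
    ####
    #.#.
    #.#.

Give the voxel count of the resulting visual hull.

before carving: 64 voxels (4×4×4)
[1] z-view keeps 7 columns → grid now 28
[2] x-view keeps 7 columns → grid now 13
[3] y-view keeps 11 columns → grid now 9

|visual hull| = 9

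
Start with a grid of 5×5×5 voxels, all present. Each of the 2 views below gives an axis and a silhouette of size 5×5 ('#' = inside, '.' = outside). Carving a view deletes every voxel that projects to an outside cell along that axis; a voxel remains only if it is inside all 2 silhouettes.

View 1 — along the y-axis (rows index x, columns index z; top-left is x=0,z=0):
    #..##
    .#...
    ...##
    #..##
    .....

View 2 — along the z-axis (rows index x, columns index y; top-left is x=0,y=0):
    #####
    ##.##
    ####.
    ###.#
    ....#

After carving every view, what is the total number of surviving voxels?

remaining voxels: 39

full grid |V| = 125
V1 y: intersect with XZ mask (9 set) -- 45 left
V2 z: intersect with XY mask (18 set) -- 39 left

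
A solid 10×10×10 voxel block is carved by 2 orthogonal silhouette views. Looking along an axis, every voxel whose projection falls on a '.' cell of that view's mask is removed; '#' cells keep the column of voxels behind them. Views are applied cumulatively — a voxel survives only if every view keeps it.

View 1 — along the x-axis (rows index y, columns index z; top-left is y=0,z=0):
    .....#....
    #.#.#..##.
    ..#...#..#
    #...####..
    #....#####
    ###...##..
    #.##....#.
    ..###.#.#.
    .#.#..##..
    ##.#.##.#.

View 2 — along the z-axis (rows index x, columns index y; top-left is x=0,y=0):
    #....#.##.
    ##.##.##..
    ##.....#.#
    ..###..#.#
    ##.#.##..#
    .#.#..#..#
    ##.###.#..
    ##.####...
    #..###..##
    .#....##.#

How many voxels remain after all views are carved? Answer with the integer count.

before carving: 1000 voxels (10×10×10)
step 1: project along x, AND mask (44/100) → |grid| = 440
step 2: project along z, AND mask (51/100) → |grid| = 229

229 voxels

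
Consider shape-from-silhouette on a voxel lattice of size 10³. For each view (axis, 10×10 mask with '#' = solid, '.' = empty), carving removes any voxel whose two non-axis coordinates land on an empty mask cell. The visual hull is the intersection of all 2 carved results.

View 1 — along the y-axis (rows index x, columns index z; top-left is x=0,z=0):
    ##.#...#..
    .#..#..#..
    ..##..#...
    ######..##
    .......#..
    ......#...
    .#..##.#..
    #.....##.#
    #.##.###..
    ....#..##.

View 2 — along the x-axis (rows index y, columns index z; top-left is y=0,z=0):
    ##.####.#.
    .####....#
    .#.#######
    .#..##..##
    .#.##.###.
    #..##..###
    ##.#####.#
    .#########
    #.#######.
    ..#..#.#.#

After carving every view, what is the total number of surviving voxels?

|visual hull| = 246

start: 10×10×10 = 1000 voxels
[1] y-view keeps 37 columns → grid now 370
[2] x-view keeps 66 columns → grid now 246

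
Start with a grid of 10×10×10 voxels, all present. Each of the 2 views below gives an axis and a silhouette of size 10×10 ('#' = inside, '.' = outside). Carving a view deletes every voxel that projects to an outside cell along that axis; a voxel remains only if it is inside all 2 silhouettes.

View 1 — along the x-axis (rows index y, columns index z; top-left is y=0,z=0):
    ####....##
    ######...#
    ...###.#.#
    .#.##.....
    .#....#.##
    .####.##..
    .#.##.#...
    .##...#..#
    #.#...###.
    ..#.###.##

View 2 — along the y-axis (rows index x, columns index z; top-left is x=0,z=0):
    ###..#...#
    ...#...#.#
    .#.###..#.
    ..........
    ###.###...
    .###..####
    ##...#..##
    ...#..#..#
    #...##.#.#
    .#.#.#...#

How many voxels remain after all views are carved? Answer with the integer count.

initial block: 10^3 = 1000
after view 1 [x-axis, 50 of 100 cells solid] → remaining = 500
after view 2 [y-axis, 43 of 100 cells solid] → remaining = 219

219 voxels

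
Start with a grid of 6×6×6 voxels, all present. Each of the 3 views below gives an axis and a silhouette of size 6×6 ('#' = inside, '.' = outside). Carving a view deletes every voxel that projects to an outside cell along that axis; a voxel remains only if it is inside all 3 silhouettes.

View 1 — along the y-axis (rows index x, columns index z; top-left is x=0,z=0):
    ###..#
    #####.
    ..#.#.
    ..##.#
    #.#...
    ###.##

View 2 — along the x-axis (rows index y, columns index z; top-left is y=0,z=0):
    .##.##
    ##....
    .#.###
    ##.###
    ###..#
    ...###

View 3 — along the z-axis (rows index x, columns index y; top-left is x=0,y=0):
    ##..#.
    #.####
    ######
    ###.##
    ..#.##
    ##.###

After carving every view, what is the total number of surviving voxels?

start: 6×6×6 = 216 voxels
after view 1 [y-axis, 21 of 36 cells solid] → remaining = 126
after view 2 [x-axis, 22 of 36 cells solid] → remaining = 72
after view 3 [z-axis, 27 of 36 cells solid] → remaining = 56

remaining voxels: 56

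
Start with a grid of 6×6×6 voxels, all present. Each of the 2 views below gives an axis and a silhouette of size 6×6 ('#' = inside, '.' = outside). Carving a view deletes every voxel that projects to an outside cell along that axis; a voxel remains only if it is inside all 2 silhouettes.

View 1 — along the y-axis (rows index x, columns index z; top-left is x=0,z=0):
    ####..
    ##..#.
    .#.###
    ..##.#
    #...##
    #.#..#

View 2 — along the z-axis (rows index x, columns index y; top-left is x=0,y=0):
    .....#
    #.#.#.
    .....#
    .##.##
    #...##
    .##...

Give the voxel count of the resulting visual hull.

initial block: 6^3 = 216
V1 y: intersect with XZ mask (20 set) -- 120 left
V2 z: intersect with XY mask (14 set) -- 44 left

|visual hull| = 44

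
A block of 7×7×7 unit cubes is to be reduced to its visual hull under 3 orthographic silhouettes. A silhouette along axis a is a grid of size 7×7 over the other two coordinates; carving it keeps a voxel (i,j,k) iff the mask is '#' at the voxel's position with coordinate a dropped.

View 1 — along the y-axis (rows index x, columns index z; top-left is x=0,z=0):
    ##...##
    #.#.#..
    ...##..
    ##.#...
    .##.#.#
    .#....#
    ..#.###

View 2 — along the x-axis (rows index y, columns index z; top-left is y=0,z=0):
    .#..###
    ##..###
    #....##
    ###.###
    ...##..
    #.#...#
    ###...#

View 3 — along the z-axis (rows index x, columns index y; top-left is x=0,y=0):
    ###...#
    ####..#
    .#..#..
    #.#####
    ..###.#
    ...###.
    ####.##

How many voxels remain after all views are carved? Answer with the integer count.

before carving: 343 voxels (7×7×7)
V1 y: intersect with XZ mask (22 set) -- 154 left
V2 x: intersect with YZ mask (27 set) -- 90 left
V3 z: intersect with XY mask (30 set) -- 61 left

61 voxels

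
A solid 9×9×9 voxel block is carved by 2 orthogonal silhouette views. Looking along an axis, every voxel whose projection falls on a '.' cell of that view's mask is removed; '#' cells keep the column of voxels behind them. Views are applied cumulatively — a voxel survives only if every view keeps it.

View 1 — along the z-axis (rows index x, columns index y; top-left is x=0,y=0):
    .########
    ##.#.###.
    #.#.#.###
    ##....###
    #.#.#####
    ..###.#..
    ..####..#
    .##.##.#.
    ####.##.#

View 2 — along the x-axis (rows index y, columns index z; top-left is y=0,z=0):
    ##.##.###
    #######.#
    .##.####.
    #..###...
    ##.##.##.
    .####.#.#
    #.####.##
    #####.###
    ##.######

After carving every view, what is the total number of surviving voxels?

initial block: 9^3 = 729
[1] z-view keeps 53 columns → grid now 477
[2] x-view keeps 60 columns → grid now 354

remaining voxels: 354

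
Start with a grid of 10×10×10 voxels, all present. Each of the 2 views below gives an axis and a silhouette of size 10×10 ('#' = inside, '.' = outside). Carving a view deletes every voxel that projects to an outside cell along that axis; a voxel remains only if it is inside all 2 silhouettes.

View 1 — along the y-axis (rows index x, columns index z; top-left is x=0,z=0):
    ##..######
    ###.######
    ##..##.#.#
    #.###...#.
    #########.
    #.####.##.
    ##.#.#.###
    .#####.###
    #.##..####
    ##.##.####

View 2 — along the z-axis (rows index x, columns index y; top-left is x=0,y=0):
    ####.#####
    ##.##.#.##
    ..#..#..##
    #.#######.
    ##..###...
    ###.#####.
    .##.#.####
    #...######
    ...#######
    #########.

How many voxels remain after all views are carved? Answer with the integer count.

initial block: 10^3 = 1000
V1 y: intersect with XZ mask (74 set) -- 740 left
V2 z: intersect with XY mask (71 set) -- 526 left

voxel count = 526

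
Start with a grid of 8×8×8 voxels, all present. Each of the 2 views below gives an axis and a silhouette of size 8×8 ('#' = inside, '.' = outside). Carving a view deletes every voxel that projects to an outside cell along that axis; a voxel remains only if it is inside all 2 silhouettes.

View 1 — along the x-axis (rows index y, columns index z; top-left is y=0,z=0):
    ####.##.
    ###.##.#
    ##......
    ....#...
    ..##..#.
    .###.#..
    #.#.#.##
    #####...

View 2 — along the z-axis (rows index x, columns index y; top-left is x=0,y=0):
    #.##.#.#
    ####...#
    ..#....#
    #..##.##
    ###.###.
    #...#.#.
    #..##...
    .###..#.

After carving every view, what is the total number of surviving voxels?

start: 8×8×8 = 512 voxels
[1] x-view keeps 32 columns → grid now 256
[2] z-view keeps 33 columns → grid now 129

voxel count = 129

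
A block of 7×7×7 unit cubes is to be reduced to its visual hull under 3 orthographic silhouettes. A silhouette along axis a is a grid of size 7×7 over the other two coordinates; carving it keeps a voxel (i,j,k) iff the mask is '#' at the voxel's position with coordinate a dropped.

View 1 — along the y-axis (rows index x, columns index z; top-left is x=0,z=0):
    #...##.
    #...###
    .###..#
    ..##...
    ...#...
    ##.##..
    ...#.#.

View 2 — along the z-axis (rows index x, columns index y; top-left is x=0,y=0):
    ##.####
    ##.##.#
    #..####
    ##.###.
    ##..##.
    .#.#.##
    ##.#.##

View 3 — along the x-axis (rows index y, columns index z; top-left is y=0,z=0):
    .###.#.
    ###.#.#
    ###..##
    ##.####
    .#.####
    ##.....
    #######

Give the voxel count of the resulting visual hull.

initial block: 7^3 = 343
step 1: project along y, AND mask (20/49) → |grid| = 140
step 2: project along z, AND mask (34/49) → |grid| = 98
step 3: project along x, AND mask (34/49) → |grid| = 67

67 voxels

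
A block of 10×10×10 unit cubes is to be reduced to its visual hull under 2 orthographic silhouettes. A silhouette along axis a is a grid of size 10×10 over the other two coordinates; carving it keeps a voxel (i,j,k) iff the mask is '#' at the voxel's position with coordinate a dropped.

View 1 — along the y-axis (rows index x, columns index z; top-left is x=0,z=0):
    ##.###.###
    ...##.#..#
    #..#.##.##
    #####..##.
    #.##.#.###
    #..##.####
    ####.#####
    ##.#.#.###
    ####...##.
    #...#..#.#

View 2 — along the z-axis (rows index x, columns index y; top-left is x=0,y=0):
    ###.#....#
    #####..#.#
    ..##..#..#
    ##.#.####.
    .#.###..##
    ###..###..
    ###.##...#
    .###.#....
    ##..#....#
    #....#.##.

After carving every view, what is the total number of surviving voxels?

|visual hull| = 347

initial block: 10^3 = 1000
V1 y: intersect with XZ mask (65 set) -- 650 left
V2 z: intersect with XY mask (53 set) -- 347 left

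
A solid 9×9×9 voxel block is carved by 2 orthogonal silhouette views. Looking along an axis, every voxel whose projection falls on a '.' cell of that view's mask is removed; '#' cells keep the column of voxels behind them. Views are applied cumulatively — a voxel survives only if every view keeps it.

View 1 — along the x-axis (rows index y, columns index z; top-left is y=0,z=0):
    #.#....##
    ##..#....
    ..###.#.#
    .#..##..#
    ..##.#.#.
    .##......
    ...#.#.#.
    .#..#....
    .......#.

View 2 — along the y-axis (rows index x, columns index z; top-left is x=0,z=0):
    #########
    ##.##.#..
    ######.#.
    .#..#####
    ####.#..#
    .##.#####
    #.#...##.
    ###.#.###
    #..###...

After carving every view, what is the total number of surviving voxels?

initial block: 9^3 = 729
  1. axis=0 (YZ plane), |mask|=28  ⇒  voxels=252
  2. axis=1 (XZ plane), |mask|=55  ⇒  voxels=172

|visual hull| = 172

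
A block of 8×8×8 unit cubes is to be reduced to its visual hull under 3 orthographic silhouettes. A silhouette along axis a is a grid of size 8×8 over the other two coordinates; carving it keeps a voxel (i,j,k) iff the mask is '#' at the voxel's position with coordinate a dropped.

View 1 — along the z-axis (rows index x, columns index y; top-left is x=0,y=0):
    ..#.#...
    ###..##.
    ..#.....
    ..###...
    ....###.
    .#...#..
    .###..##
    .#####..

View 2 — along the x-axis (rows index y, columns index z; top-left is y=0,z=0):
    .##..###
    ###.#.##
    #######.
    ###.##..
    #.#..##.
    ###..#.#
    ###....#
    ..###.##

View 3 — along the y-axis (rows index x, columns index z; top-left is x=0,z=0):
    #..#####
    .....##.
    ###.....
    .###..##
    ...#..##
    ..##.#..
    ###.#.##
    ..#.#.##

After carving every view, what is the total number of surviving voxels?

remaining voxels: 67

start: 8×8×8 = 512 voxels
after view 1 [z-axis, 26 of 64 cells solid] → remaining = 208
after view 2 [x-axis, 41 of 64 cells solid] → remaining = 139
after view 3 [y-axis, 32 of 64 cells solid] → remaining = 67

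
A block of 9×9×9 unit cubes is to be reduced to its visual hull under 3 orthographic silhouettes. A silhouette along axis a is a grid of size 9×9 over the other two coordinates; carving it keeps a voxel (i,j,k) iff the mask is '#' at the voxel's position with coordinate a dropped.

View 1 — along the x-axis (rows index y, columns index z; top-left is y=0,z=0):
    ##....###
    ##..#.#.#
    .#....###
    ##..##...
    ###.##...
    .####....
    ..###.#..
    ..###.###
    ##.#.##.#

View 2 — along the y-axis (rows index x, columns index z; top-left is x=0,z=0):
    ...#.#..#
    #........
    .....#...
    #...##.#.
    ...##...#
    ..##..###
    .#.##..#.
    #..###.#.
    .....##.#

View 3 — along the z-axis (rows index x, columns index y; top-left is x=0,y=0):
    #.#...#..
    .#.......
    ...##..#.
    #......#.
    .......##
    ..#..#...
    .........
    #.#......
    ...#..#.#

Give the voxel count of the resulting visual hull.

28 voxels

full grid |V| = 729
  1. axis=0 (YZ plane), |mask|=43  ⇒  voxels=387
  2. axis=1 (XZ plane), |mask|=29  ⇒  voxels=129
  3. axis=2 (XY plane), |mask|=18  ⇒  voxels=28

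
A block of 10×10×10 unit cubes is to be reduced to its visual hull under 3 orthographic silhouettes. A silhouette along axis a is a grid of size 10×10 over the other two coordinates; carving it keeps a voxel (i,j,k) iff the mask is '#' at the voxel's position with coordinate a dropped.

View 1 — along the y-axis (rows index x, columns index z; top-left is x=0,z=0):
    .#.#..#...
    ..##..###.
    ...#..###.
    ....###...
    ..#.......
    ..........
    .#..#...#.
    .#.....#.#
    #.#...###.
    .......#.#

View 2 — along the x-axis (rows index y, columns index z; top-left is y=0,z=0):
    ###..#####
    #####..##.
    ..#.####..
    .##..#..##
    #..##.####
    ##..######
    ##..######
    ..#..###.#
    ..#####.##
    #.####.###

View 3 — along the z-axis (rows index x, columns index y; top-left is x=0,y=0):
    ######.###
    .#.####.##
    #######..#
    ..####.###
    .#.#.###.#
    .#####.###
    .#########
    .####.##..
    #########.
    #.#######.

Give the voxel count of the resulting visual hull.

full grid |V| = 1000
[1] y-view keeps 29 columns → grid now 290
[2] x-view keeps 68 columns → grid now 199
[3] z-view keeps 77 columns → grid now 155

155 voxels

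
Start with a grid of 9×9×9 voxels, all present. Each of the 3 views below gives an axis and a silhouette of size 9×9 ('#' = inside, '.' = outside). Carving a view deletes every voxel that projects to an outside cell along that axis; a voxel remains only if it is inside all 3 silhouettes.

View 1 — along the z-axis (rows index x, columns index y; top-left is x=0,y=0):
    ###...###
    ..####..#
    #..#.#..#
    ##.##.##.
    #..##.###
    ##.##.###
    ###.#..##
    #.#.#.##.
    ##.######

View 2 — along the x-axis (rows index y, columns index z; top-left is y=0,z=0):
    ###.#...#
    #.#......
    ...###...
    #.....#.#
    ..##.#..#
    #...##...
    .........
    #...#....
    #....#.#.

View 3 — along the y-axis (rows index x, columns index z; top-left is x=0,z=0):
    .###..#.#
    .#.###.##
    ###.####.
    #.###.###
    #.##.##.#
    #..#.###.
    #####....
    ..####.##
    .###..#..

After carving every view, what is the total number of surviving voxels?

95 voxels

before carving: 729 voxels (9×9×9)
after view 1 [z-axis, 53 of 81 cells solid] → remaining = 477
after view 2 [x-axis, 25 of 81 cells solid] → remaining = 152
after view 3 [y-axis, 51 of 81 cells solid] → remaining = 95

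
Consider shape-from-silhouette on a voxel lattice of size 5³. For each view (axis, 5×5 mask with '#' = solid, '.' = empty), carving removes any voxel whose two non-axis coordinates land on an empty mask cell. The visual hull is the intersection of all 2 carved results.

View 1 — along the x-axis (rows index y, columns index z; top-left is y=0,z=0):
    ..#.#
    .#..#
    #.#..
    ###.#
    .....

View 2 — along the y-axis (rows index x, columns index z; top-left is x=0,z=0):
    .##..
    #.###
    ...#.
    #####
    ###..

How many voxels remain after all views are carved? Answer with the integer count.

voxel count = 30

initial block: 5^3 = 125
after view 1 [x-axis, 10 of 25 cells solid] → remaining = 50
after view 2 [y-axis, 15 of 25 cells solid] → remaining = 30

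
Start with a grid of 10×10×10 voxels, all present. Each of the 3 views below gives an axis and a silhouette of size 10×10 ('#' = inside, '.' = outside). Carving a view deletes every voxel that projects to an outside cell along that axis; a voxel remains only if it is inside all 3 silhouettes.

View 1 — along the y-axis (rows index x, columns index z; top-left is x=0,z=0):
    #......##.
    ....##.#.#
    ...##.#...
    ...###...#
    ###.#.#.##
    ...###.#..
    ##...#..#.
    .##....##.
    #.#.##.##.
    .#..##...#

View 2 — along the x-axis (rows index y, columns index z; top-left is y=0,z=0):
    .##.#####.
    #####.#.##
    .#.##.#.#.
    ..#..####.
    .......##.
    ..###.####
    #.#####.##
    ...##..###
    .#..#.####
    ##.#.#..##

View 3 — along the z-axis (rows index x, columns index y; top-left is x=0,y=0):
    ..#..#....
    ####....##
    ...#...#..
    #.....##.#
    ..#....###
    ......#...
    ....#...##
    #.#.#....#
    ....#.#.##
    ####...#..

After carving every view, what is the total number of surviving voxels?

remaining voxels: 91

before carving: 1000 voxels (10×10×10)
carve view 1 (along y, XZ-mask fill 43/100): 430 voxels remain
carve view 2 (along x, YZ-mask fill 59/100): 256 voxels remain
carve view 3 (along z, XY-mask fill 35/100): 91 voxels remain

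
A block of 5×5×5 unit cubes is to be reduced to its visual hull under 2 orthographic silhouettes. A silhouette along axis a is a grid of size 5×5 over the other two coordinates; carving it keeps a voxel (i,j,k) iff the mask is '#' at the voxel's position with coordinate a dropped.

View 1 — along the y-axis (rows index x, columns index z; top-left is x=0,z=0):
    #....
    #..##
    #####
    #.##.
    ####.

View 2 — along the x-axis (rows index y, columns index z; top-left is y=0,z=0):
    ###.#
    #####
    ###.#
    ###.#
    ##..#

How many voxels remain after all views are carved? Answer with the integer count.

|visual hull| = 61

before carving: 125 voxels (5×5×5)
  1. axis=1 (XZ plane), |mask|=16  ⇒  voxels=80
  2. axis=0 (YZ plane), |mask|=20  ⇒  voxels=61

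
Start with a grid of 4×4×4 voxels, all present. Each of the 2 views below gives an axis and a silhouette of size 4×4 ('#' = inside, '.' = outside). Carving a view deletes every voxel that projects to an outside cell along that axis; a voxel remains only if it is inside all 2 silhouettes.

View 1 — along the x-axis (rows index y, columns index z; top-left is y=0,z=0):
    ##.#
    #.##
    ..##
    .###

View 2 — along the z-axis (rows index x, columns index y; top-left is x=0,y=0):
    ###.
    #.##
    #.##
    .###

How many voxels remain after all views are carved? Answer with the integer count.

start: 4×4×4 = 64 voxels
after view 1 [x-axis, 11 of 16 cells solid] → remaining = 44
after view 2 [z-axis, 12 of 16 cells solid] → remaining = 32

|visual hull| = 32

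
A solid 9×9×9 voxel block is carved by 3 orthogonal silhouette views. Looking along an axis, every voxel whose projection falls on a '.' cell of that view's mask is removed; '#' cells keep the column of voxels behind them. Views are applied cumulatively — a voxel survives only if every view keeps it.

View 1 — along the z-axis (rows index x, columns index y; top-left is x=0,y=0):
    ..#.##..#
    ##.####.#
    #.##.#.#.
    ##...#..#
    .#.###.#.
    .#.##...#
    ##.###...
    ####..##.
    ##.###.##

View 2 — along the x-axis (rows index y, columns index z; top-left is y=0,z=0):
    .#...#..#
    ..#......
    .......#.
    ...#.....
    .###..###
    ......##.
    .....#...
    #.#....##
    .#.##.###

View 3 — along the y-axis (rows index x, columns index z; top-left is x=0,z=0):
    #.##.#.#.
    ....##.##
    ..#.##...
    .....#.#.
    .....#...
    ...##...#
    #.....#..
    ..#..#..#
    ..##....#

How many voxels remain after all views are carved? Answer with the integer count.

initial block: 9^3 = 729
[1] z-view keeps 47 columns → grid now 423
[2] x-view keeps 25 columns → grid now 133
[3] y-view keeps 26 columns → grid now 45

voxel count = 45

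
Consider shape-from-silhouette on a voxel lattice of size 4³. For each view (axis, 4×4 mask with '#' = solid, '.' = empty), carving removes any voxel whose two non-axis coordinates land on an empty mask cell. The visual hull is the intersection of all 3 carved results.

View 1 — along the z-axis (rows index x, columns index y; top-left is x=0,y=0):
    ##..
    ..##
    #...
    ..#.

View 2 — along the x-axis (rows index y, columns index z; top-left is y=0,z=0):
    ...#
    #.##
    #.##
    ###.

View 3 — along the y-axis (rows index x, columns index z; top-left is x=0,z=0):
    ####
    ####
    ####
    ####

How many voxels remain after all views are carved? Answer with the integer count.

remaining voxels: 14

start: 4×4×4 = 64 voxels
after view 1 [z-axis, 6 of 16 cells solid] → remaining = 24
after view 2 [x-axis, 10 of 16 cells solid] → remaining = 14
after view 3 [y-axis, 16 of 16 cells solid] → remaining = 14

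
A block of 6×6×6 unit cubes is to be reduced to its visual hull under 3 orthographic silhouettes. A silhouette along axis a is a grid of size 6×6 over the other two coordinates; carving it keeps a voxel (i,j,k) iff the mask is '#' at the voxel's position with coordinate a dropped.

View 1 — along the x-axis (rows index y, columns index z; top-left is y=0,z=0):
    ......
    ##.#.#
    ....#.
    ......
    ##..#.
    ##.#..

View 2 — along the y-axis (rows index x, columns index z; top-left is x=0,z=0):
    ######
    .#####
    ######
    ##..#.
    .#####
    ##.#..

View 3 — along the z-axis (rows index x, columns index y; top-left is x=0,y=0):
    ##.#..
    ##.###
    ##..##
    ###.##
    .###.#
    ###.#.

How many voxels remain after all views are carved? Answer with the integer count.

voxel count = 40

before carving: 216 voxels (6×6×6)
after view 1 [x-axis, 11 of 36 cells solid] → remaining = 66
after view 2 [y-axis, 28 of 36 cells solid] → remaining = 54
after view 3 [z-axis, 25 of 36 cells solid] → remaining = 40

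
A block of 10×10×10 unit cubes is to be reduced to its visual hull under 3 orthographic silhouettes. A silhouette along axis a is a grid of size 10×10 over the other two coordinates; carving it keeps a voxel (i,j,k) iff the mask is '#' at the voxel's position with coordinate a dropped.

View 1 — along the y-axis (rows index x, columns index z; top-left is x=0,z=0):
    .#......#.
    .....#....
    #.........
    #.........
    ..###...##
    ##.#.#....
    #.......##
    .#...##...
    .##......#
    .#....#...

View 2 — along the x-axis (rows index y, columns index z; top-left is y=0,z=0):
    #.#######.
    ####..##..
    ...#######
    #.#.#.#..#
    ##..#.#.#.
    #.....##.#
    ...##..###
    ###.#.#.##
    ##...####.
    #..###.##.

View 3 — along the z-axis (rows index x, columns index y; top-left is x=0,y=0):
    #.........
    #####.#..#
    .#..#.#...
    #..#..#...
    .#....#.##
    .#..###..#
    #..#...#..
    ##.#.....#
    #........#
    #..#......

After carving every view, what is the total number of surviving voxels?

remaining voxels: 44

before carving: 1000 voxels (10×10×10)
  1. axis=1 (XZ plane), |mask|=25  ⇒  voxels=250
  2. axis=0 (YZ plane), |mask|=59  ⇒  voxels=141
  3. axis=2 (XY plane), |mask|=34  ⇒  voxels=44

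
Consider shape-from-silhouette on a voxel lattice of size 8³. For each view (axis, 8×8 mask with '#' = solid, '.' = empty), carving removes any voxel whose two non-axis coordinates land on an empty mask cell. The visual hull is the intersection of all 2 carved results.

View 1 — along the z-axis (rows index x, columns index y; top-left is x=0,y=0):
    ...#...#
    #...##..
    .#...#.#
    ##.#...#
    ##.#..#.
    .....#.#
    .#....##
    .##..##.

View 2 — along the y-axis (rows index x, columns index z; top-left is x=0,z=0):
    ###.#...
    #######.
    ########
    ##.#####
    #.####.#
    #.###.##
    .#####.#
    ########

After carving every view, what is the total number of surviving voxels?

initial block: 8^3 = 512
carve view 1 (along z, XY-mask fill 25/64): 200 voxels remain
carve view 2 (along y, XZ-mask fill 52/64): 167 voxels remain

|visual hull| = 167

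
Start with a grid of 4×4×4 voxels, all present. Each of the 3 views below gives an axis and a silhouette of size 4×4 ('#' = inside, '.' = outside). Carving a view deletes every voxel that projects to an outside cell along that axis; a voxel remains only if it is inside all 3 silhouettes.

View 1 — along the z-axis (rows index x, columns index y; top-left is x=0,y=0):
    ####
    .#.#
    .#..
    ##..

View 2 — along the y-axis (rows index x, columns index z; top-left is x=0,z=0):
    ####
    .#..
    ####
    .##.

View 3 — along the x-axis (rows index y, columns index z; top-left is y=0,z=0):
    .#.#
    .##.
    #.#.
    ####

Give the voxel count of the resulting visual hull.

17 voxels

start: 4×4×4 = 64 voxels
step 1: project along z, AND mask (9/16) → |grid| = 36
step 2: project along y, AND mask (11/16) → |grid| = 26
step 3: project along x, AND mask (10/16) → |grid| = 17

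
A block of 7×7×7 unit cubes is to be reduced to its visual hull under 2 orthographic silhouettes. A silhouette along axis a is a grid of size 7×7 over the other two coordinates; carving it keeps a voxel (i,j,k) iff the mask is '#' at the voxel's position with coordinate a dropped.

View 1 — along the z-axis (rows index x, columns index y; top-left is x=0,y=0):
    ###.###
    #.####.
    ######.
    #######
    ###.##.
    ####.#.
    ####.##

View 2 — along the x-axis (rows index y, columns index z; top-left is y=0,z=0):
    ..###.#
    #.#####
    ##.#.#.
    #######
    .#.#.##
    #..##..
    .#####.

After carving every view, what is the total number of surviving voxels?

initial block: 7^3 = 343
  1. axis=2 (XY plane), |mask|=40  ⇒  voxels=280
  2. axis=0 (YZ plane), |mask|=33  ⇒  voxels=183

voxel count = 183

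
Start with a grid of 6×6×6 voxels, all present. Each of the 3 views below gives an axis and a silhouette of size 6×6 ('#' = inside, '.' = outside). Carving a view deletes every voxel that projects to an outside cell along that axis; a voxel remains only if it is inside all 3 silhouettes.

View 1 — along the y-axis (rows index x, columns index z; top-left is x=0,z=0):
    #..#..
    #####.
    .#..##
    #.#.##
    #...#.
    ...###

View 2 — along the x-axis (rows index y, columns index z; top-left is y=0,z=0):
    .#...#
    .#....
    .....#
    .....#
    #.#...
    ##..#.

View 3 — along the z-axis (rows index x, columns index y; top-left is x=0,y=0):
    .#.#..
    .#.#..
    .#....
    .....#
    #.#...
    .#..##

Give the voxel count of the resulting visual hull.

voxel count = 5

before carving: 216 voxels (6×6×6)
[1] y-view keeps 19 columns → grid now 114
[2] x-view keeps 10 columns → grid now 30
[3] z-view keeps 11 columns → grid now 5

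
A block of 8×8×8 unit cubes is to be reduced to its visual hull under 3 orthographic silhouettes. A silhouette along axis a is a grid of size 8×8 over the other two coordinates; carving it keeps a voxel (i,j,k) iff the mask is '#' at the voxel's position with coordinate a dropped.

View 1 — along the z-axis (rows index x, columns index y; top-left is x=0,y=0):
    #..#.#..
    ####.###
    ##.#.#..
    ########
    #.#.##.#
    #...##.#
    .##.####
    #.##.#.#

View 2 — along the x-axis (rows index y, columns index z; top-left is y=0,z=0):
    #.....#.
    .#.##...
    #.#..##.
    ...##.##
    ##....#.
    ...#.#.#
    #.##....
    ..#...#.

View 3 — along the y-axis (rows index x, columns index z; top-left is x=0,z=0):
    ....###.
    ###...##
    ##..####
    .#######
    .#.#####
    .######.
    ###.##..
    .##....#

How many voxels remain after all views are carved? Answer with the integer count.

before carving: 512 voxels (8×8×8)
V1 z: intersect with XY mask (42 set) -- 336 left
V2 x: intersect with YZ mask (24 set) -- 123 left
V3 y: intersect with XZ mask (41 set) -- 77 left

remaining voxels: 77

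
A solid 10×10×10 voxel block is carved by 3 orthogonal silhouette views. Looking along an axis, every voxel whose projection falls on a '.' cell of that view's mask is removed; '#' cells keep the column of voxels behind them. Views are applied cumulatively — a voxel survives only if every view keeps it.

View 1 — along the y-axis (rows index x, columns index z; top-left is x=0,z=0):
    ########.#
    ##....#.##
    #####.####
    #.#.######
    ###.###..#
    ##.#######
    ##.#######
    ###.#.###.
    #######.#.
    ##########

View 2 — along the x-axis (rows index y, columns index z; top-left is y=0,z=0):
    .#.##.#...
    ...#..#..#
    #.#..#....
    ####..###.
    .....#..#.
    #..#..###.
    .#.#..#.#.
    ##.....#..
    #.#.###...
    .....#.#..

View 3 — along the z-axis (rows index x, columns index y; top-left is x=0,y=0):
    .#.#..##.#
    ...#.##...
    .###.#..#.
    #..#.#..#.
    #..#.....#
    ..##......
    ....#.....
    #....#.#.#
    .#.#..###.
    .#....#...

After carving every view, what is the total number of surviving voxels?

119 voxels

initial block: 10^3 = 1000
after view 1 [y-axis, 81 of 100 cells solid] → remaining = 810
after view 2 [x-axis, 38 of 100 cells solid] → remaining = 311
after view 3 [z-axis, 34 of 100 cells solid] → remaining = 119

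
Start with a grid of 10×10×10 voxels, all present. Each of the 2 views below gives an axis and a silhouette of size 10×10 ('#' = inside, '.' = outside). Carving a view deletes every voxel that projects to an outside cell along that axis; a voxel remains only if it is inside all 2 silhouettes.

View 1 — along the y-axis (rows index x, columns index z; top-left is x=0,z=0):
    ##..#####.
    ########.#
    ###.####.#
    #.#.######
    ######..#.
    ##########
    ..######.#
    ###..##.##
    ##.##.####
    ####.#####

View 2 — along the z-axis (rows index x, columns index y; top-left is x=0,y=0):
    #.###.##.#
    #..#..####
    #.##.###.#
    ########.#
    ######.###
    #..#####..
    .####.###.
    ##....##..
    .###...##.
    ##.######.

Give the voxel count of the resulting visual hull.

before carving: 1000 voxels (10×10×10)
after view 1 [y-axis, 80 of 100 cells solid] → remaining = 800
after view 2 [z-axis, 68 of 100 cells solid] → remaining = 543

voxel count = 543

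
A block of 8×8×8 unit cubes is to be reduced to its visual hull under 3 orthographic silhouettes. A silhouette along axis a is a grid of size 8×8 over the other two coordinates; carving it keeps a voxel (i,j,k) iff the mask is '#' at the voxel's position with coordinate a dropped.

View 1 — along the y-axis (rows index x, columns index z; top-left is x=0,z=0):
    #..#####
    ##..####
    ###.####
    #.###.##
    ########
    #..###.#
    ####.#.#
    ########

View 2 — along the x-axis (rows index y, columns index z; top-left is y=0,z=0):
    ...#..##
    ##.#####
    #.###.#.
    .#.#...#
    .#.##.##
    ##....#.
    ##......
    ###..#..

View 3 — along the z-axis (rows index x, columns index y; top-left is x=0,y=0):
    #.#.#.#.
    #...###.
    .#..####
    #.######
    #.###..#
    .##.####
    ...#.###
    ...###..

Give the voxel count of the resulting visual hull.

remaining voxels: 118

before carving: 512 voxels (8×8×8)
carve view 1 (along y, XZ-mask fill 52/64): 416 voxels remain
carve view 2 (along x, YZ-mask fill 32/64): 207 voxels remain
carve view 3 (along z, XY-mask fill 38/64): 118 voxels remain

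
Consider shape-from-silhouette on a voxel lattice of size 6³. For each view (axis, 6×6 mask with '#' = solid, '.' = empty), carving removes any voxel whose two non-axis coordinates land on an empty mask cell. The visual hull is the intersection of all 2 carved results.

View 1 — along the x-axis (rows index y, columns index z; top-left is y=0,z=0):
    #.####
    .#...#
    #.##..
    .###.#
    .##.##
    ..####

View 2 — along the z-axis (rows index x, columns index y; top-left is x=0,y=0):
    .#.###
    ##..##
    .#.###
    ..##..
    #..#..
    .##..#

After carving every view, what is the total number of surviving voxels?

start: 6×6×6 = 216 voxels
step 1: project along x, AND mask (22/36) → |grid| = 132
step 2: project along z, AND mask (19/36) → |grid| = 68

|visual hull| = 68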